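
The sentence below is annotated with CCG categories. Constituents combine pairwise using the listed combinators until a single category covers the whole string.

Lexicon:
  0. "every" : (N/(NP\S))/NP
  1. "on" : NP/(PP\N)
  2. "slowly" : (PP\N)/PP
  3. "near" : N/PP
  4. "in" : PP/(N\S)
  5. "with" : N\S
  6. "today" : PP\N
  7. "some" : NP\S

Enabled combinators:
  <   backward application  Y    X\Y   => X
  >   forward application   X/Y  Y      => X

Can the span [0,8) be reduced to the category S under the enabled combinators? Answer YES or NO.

NO

(N/(NP\S))/NP NP/(PP\N) (PP\N)/PP N/PP PP/(N\S) N\S PP\N NP\S
CKY chart[0,8] = {N}; S ∉ chart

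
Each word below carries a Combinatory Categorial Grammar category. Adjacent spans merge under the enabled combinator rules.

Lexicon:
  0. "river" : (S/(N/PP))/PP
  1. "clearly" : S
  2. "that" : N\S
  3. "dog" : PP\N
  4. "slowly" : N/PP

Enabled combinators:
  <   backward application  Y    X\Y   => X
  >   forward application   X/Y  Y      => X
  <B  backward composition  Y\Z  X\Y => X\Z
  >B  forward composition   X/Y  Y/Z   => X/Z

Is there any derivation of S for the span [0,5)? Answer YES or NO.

[0,5] S   >
  [0,4] S/(N/PP)   >
    [0,1] "river" : (S/(N/PP))/PP
    [1,4] PP   <
      [1,3] N   <
        [1,2] "clearly" : S
        [2,3] "that" : N\S
      [3,4] "dog" : PP\N
  [4,5] "slowly" : N/PP

YES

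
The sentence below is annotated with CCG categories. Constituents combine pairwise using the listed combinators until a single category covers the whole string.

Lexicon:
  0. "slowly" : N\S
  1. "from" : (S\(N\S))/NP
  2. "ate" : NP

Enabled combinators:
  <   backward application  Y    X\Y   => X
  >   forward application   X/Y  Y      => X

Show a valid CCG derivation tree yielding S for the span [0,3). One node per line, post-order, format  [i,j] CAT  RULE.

[0,3] S   <
  [0,1] "slowly" : N\S
  [1,3] S\(N\S)   >
    [1,2] "from" : (S\(N\S))/NP
    [2,3] "ate" : NP

[0,1] N\S  lex  "slowly"
[1,2] (S\(N\S))/NP  lex  "from"
[2,3] NP  lex  "ate"
[1,3] S\(N\S)  >  k=2
[0,3] S  <  k=1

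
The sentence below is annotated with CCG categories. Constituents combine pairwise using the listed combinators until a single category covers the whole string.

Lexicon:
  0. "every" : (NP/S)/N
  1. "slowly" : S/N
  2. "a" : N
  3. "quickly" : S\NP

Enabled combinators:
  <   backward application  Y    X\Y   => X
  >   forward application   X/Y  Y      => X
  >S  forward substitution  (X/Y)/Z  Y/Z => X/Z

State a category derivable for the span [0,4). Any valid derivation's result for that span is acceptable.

S

[0,4] S   <
  [0,3] NP   >
    [0,2] NP/N   >S
      [0,1] "every" : (NP/S)/N
      [1,2] "slowly" : S/N
    [2,3] "a" : N
  [3,4] "quickly" : S\NP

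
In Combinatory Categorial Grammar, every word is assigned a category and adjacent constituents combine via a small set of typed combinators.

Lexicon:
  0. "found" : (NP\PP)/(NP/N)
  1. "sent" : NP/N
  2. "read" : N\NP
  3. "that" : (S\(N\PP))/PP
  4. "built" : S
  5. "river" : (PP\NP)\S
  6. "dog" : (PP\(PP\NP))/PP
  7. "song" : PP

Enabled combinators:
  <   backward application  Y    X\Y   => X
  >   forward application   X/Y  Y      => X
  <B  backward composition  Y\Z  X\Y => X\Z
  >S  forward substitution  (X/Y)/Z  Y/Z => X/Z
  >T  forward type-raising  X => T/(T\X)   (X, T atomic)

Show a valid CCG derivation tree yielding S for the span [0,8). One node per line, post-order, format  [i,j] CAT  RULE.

[0,8] S   <
  [0,3] N\PP   <B
    [0,2] NP\PP   >
      [0,1] "found" : (NP\PP)/(NP/N)
      [1,2] "sent" : NP/N
    [2,3] "read" : N\NP
  [3,8] S\(N\PP)   >
    [3,4] "that" : (S\(N\PP))/PP
    [4,8] PP   <
      [4,6] PP\NP   <
        [4,5] "built" : S
        [5,6] "river" : (PP\NP)\S
      [6,8] PP\(PP\NP)   >
        [6,7] "dog" : (PP\(PP\NP))/PP
        [7,8] "song" : PP

[0,1] (NP\PP)/(NP/N)  lex  "found"
[1,2] NP/N  lex  "sent"
[0,2] NP\PP  >  k=1
[2,3] N\NP  lex  "read"
[0,3] N\PP  <B  k=2
[3,4] (S\(N\PP))/PP  lex  "that"
[4,5] S  lex  "built"
[5,6] (PP\NP)\S  lex  "river"
[4,6] PP\NP  <  k=5
[6,7] (PP\(PP\NP))/PP  lex  "dog"
[7,8] PP  lex  "song"
[6,8] PP\(PP\NP)  >  k=7
[4,8] PP  <  k=6
[3,8] S\(N\PP)  >  k=4
[0,8] S  <  k=3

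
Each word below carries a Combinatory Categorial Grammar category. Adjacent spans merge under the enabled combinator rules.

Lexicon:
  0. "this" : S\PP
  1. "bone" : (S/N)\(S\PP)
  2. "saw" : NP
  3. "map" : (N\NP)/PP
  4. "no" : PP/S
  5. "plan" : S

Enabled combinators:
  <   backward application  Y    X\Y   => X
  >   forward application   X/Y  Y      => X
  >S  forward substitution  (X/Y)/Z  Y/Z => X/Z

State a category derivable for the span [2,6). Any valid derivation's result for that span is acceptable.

[0,6] S   >
  [0,2] S/N   <
    [0,1] "this" : S\PP
    [1,2] "bone" : (S/N)\(S\PP)
  [2,6] N   <
    [2,3] "saw" : NP
    [3,6] N\NP   >
      [3,4] "map" : (N\NP)/PP
      [4,6] PP   >
        [4,5] "no" : PP/S
        [5,6] "plan" : S

N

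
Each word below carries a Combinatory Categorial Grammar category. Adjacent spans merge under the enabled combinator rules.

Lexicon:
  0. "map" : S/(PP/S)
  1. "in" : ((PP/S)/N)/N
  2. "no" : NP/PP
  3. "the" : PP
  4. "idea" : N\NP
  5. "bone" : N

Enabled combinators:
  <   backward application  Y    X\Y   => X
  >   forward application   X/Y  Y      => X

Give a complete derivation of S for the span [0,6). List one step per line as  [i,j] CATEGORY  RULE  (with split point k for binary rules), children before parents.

[0,6] S   >
  [0,1] "map" : S/(PP/S)
  [1,6] PP/S   >
    [1,5] (PP/S)/N   >
      [1,2] "in" : ((PP/S)/N)/N
      [2,5] N   <
        [2,4] NP   >
          [2,3] "no" : NP/PP
          [3,4] "the" : PP
        [4,5] "idea" : N\NP
    [5,6] "bone" : N

[0,1] S/(PP/S)  lex  "map"
[1,2] ((PP/S)/N)/N  lex  "in"
[2,3] NP/PP  lex  "no"
[3,4] PP  lex  "the"
[2,4] NP  >  k=3
[4,5] N\NP  lex  "idea"
[2,5] N  <  k=4
[1,5] (PP/S)/N  >  k=2
[5,6] N  lex  "bone"
[1,6] PP/S  >  k=5
[0,6] S  >  k=1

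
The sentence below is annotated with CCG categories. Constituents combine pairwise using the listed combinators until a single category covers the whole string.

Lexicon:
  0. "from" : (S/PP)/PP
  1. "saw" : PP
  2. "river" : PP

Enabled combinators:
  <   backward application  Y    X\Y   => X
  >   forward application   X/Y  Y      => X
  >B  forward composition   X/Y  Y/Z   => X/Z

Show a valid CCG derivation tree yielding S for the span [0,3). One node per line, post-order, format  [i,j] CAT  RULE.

[0,3] S   >
  [0,2] S/PP   >
    [0,1] "from" : (S/PP)/PP
    [1,2] "saw" : PP
  [2,3] "river" : PP

[0,1] (S/PP)/PP  lex  "from"
[1,2] PP  lex  "saw"
[0,2] S/PP  >  k=1
[2,3] PP  lex  "river"
[0,3] S  >  k=2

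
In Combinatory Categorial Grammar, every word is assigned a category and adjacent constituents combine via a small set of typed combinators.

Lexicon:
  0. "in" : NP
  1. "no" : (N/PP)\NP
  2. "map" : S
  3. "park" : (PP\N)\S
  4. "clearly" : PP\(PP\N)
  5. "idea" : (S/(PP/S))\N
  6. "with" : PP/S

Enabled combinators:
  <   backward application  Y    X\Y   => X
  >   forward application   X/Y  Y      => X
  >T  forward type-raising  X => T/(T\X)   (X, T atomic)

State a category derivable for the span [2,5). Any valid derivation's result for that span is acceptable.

[0,7] S   >
  [0,6] S/(PP/S)   <
    [0,5] N   >
      [0,2] N/PP   <
        [0,1] "in" : NP
        [1,2] "no" : (N/PP)\NP
      [2,5] PP   <
        [2,4] PP\N   <
          [2,3] "map" : S
          [3,4] "park" : (PP\N)\S
        [4,5] "clearly" : PP\(PP\N)
    [5,6] "idea" : (S/(PP/S))\N
  [6,7] "with" : PP/S

PP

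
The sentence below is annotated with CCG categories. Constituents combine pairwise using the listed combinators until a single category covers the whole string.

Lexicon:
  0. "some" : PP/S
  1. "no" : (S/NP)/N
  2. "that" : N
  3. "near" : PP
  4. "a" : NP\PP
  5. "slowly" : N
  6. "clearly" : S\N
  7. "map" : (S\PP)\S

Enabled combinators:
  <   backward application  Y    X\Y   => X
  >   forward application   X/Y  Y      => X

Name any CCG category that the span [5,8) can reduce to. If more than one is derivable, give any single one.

[0,8] S   <
  [0,5] PP   >
    [0,1] "some" : PP/S
    [1,5] S   >
      [1,3] S/NP   >
        [1,2] "no" : (S/NP)/N
        [2,3] "that" : N
      [3,5] NP   <
        [3,4] "near" : PP
        [4,5] "a" : NP\PP
  [5,8] S\PP   <
    [5,7] S   <
      [5,6] "slowly" : N
      [6,7] "clearly" : S\N
    [7,8] "map" : (S\PP)\S

S\PP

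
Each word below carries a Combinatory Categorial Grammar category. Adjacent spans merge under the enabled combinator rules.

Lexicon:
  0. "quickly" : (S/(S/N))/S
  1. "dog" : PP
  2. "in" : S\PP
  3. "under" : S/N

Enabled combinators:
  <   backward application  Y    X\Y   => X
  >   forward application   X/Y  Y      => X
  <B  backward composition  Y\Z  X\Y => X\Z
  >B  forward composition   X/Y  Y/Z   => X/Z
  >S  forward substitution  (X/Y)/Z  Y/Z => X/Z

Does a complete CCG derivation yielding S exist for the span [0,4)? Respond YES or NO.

YES

[0,4] S   >
  [0,3] S/(S/N)   >
    [0,1] "quickly" : (S/(S/N))/S
    [1,3] S   <
      [1,2] "dog" : PP
      [2,3] "in" : S\PP
  [3,4] "under" : S/N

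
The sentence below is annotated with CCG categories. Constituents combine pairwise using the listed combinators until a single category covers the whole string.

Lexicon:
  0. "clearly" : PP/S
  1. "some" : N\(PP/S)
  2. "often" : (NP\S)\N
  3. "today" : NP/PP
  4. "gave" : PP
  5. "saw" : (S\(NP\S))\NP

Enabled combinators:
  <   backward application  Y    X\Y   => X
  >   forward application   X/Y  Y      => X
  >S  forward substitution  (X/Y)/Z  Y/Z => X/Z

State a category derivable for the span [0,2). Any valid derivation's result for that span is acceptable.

N

[0,6] S   <
  [0,3] NP\S   <
    [0,2] N   <
      [0,1] "clearly" : PP/S
      [1,2] "some" : N\(PP/S)
    [2,3] "often" : (NP\S)\N
  [3,6] S\(NP\S)   <
    [3,5] NP   >
      [3,4] "today" : NP/PP
      [4,5] "gave" : PP
    [5,6] "saw" : (S\(NP\S))\NP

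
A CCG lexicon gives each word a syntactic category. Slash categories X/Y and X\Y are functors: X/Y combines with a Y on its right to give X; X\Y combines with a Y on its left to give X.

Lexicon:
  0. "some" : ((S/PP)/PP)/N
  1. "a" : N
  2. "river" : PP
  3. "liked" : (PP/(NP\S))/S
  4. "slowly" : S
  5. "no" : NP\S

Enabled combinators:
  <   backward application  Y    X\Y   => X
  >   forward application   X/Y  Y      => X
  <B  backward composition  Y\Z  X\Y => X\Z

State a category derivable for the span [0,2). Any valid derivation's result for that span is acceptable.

(S/PP)/PP

[0,6] S   >
  [0,3] S/PP   >
    [0,2] (S/PP)/PP   >
      [0,1] "some" : ((S/PP)/PP)/N
      [1,2] "a" : N
    [2,3] "river" : PP
  [3,6] PP   >
    [3,5] PP/(NP\S)   >
      [3,4] "liked" : (PP/(NP\S))/S
      [4,5] "slowly" : S
    [5,6] "no" : NP\S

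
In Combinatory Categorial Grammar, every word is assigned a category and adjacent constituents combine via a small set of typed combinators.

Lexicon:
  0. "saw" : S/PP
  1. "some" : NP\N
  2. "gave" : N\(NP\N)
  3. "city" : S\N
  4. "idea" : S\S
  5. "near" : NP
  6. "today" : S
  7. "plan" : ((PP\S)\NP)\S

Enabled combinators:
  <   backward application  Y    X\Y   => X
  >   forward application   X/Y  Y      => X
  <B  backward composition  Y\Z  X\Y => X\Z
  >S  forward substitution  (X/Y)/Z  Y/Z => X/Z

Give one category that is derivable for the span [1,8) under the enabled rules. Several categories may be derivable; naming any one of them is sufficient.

PP

[0,8] S   >
  [0,1] "saw" : S/PP
  [1,8] PP   <
    [1,5] S   <
      [1,3] N   <
        [1,2] "some" : NP\N
        [2,3] "gave" : N\(NP\N)
      [3,5] S\N   <B
        [3,4] "city" : S\N
        [4,5] "idea" : S\S
    [5,8] PP\S   <
      [5,6] "near" : NP
      [6,8] (PP\S)\NP   <
        [6,7] "today" : S
        [7,8] "plan" : ((PP\S)\NP)\S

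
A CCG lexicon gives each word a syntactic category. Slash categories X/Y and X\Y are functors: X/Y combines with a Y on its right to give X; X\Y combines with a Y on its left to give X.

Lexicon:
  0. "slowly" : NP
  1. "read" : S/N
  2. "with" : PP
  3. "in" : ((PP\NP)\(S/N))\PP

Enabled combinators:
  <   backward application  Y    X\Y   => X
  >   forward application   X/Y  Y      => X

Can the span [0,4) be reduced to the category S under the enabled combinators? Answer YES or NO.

NP S/N PP ((PP\NP)\(S/N))\PP
CKY chart[0,4] = {PP}; S ∉ chart

NO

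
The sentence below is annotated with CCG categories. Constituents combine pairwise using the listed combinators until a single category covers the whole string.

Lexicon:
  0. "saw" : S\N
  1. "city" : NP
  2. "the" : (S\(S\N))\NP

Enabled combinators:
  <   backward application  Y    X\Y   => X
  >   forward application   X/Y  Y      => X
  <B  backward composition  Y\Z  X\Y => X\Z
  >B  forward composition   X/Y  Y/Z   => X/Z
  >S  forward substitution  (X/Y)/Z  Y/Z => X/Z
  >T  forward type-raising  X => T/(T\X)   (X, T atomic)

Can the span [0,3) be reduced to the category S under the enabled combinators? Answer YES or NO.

[0,3] S   <
  [0,1] "saw" : S\N
  [1,3] S\(S\N)   <
    [1,2] "city" : NP
    [2,3] "the" : (S\(S\N))\NP

YES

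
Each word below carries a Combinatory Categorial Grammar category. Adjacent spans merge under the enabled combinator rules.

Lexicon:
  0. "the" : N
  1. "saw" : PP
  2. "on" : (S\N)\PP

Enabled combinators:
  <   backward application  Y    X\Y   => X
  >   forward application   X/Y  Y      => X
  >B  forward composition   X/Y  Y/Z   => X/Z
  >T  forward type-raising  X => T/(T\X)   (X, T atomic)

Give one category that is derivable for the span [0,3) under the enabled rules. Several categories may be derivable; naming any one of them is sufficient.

[0,3] S   >
  [0,1] S/(S\N)   >T
    [0,1] "the" : N
  [1,3] S\N   <
    [1,2] "saw" : PP
    [2,3] "on" : (S\N)\PP

S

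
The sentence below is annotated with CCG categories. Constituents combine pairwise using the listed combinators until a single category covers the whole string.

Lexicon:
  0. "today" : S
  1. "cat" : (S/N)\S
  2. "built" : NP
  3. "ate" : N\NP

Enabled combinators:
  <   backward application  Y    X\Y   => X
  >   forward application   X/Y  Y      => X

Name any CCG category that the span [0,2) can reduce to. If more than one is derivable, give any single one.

S/N

[0,4] S   >
  [0,2] S/N   <
    [0,1] "today" : S
    [1,2] "cat" : (S/N)\S
  [2,4] N   <
    [2,3] "built" : NP
    [3,4] "ate" : N\NP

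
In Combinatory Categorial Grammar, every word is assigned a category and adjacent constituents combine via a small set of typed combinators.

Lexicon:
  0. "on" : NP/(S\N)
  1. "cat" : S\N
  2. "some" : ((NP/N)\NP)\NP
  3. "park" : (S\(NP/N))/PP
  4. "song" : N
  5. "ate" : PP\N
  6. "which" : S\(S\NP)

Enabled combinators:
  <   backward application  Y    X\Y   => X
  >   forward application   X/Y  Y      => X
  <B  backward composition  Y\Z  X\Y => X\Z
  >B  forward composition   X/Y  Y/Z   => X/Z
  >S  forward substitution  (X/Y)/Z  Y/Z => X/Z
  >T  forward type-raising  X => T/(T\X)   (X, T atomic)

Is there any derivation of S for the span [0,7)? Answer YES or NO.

[0,7] S   <
  [0,6] S\NP   <B
    [0,3] (NP/N)\NP   <
      [0,2] NP   >
        [0,1] "on" : NP/(S\N)
        [1,2] "cat" : S\N
      [2,3] "some" : ((NP/N)\NP)\NP
    [3,6] S\(NP/N)   >
      [3,4] "park" : (S\(NP/N))/PP
      [4,6] PP   <
        [4,5] "song" : N
        [5,6] "ate" : PP\N
  [6,7] "which" : S\(S\NP)

YES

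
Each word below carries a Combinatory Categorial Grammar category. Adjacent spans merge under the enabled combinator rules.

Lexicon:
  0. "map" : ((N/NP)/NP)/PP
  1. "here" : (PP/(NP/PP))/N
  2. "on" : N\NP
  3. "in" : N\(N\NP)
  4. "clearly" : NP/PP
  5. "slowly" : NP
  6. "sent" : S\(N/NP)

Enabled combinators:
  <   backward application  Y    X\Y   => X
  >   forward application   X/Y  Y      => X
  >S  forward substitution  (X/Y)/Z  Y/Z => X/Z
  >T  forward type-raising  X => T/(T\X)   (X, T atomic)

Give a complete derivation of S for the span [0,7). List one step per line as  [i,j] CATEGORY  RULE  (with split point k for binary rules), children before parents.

[0,1] ((N/NP)/NP)/PP  lex  "map"
[1,2] (PP/(NP/PP))/N  lex  "here"
[2,3] N\NP  lex  "on"
[3,4] N\(N\NP)  lex  "in"
[2,4] N  <  k=3
[1,4] PP/(NP/PP)  >  k=2
[4,5] NP/PP  lex  "clearly"
[1,5] PP  >  k=4
[0,5] (N/NP)/NP  >  k=1
[5,6] NP  lex  "slowly"
[0,6] N/NP  >  k=5
[6,7] S\(N/NP)  lex  "sent"
[0,7] S  <  k=6

[0,7] S   <
  [0,6] N/NP   >
    [0,5] (N/NP)/NP   >
      [0,1] "map" : ((N/NP)/NP)/PP
      [1,5] PP   >
        [1,4] PP/(NP/PP)   >
          [1,2] "here" : (PP/(NP/PP))/N
          [2,4] N   <
            [2,3] "on" : N\NP
            [3,4] "in" : N\(N\NP)
        [4,5] "clearly" : NP/PP
    [5,6] "slowly" : NP
  [6,7] "sent" : S\(N/NP)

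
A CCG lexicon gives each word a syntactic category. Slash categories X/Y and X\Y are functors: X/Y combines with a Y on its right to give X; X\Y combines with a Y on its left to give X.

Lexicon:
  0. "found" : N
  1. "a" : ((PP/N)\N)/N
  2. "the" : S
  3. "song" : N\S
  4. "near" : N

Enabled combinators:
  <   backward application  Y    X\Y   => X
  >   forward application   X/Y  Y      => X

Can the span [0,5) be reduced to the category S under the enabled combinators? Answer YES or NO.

NO

N ((PP/N)\N)/N S N\S N
CKY chart[0,5] = {PP}; S ∉ chart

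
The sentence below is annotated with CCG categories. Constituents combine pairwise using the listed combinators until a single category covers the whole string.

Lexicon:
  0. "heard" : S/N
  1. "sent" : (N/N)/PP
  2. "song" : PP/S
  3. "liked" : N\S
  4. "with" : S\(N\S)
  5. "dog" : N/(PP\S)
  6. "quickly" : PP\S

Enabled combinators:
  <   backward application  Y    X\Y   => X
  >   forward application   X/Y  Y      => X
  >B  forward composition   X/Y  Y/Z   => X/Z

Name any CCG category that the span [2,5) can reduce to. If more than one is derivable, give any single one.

PP

[0,7] S   >
  [0,5] S/N   >B
    [0,1] "heard" : S/N
    [1,5] N/N   >
      [1,2] "sent" : (N/N)/PP
      [2,5] PP   >
        [2,3] "song" : PP/S
        [3,5] S   <
          [3,4] "liked" : N\S
          [4,5] "with" : S\(N\S)
  [5,7] N   >
    [5,6] "dog" : N/(PP\S)
    [6,7] "quickly" : PP\S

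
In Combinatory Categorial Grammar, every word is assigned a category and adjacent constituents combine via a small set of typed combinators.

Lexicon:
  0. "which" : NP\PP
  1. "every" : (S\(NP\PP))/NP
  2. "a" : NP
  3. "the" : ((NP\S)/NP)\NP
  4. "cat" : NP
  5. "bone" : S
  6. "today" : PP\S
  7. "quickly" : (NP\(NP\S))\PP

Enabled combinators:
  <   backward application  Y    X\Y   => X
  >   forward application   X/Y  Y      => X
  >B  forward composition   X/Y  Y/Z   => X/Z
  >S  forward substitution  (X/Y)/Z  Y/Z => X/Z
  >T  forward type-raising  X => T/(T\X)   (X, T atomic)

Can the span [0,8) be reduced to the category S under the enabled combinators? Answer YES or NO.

YES

[0,8] S   <
  [0,1] "which" : NP\PP
  [1,8] S\(NP\PP)   >
    [1,2] "every" : (S\(NP\PP))/NP
    [2,8] NP   <
      [2,5] NP\S   >
        [2,4] (NP\S)/NP   <
          [2,3] "a" : NP
          [3,4] "the" : ((NP\S)/NP)\NP
        [4,5] "cat" : NP
      [5,8] NP\(NP\S)   <
        [5,7] PP   <
          [5,6] "bone" : S
          [6,7] "today" : PP\S
        [7,8] "quickly" : (NP\(NP\S))\PP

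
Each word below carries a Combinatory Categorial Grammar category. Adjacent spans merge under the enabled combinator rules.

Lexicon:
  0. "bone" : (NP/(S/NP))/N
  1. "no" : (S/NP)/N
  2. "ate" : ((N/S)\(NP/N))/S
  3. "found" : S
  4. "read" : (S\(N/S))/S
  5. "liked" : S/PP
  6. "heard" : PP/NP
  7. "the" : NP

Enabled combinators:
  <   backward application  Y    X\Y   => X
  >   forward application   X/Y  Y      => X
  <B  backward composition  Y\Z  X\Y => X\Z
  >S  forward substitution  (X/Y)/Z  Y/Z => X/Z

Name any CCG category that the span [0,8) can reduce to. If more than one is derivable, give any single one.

S

[0,8] S   <
  [0,4] N/S   <
    [0,2] NP/N   >S
      [0,1] "bone" : (NP/(S/NP))/N
      [1,2] "no" : (S/NP)/N
    [2,4] (N/S)\(NP/N)   >
      [2,3] "ate" : ((N/S)\(NP/N))/S
      [3,4] "found" : S
  [4,8] S\(N/S)   >
    [4,5] "read" : (S\(N/S))/S
    [5,8] S   >
      [5,6] "liked" : S/PP
      [6,8] PP   >
        [6,7] "heard" : PP/NP
        [7,8] "the" : NP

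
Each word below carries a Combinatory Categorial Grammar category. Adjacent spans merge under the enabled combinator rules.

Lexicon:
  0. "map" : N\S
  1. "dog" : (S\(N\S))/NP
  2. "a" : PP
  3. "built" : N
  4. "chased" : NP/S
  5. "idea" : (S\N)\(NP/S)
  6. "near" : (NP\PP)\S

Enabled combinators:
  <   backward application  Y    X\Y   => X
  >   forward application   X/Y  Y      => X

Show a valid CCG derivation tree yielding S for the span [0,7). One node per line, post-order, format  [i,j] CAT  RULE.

[0,7] S   <
  [0,1] "map" : N\S
  [1,7] S\(N\S)   >
    [1,2] "dog" : (S\(N\S))/NP
    [2,7] NP   <
      [2,3] "a" : PP
      [3,7] NP\PP   <
        [3,6] S   <
          [3,4] "built" : N
          [4,6] S\N   <
            [4,5] "chased" : NP/S
            [5,6] "idea" : (S\N)\(NP/S)
        [6,7] "near" : (NP\PP)\S

[0,1] N\S  lex  "map"
[1,2] (S\(N\S))/NP  lex  "dog"
[2,3] PP  lex  "a"
[3,4] N  lex  "built"
[4,5] NP/S  lex  "chased"
[5,6] (S\N)\(NP/S)  lex  "idea"
[4,6] S\N  <  k=5
[3,6] S  <  k=4
[6,7] (NP\PP)\S  lex  "near"
[3,7] NP\PP  <  k=6
[2,7] NP  <  k=3
[1,7] S\(N\S)  >  k=2
[0,7] S  <  k=1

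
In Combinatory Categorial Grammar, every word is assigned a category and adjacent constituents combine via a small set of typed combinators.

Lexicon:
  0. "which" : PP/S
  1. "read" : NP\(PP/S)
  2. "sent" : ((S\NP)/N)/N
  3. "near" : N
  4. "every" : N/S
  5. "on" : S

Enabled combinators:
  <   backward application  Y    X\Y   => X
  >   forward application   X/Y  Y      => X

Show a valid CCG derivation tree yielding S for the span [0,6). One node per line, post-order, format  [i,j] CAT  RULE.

[0,6] S   <
  [0,2] NP   <
    [0,1] "which" : PP/S
    [1,2] "read" : NP\(PP/S)
  [2,6] S\NP   >
    [2,4] (S\NP)/N   >
      [2,3] "sent" : ((S\NP)/N)/N
      [3,4] "near" : N
    [4,6] N   >
      [4,5] "every" : N/S
      [5,6] "on" : S

[0,1] PP/S  lex  "which"
[1,2] NP\(PP/S)  lex  "read"
[0,2] NP  <  k=1
[2,3] ((S\NP)/N)/N  lex  "sent"
[3,4] N  lex  "near"
[2,4] (S\NP)/N  >  k=3
[4,5] N/S  lex  "every"
[5,6] S  lex  "on"
[4,6] N  >  k=5
[2,6] S\NP  >  k=4
[0,6] S  <  k=2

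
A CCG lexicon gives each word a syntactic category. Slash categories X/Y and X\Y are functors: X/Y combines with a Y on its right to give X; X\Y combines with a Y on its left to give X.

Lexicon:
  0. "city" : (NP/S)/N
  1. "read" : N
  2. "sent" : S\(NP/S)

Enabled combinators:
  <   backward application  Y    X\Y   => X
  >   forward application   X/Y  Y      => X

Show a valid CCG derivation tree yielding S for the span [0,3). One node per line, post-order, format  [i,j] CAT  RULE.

[0,1] (NP/S)/N  lex  "city"
[1,2] N  lex  "read"
[0,2] NP/S  >  k=1
[2,3] S\(NP/S)  lex  "sent"
[0,3] S  <  k=2

[0,3] S   <
  [0,2] NP/S   >
    [0,1] "city" : (NP/S)/N
    [1,2] "read" : N
  [2,3] "sent" : S\(NP/S)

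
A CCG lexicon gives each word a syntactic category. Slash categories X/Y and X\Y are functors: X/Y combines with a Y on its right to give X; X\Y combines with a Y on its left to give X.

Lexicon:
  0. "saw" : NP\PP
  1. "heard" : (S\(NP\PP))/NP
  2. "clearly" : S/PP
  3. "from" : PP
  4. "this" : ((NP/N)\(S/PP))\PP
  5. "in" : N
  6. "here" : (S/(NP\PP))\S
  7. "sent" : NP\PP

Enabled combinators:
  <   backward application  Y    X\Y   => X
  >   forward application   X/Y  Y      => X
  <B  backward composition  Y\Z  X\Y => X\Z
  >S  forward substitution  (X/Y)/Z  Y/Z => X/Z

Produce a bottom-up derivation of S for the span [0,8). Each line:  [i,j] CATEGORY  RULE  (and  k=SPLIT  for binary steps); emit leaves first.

[0,8] S   >
  [0,7] S/(NP\PP)   <
    [0,6] S   <
      [0,1] "saw" : NP\PP
      [1,6] S\(NP\PP)   >
        [1,2] "heard" : (S\(NP\PP))/NP
        [2,6] NP   >
          [2,5] NP/N   <
            [2,3] "clearly" : S/PP
            [3,5] (NP/N)\(S/PP)   <
              [3,4] "from" : PP
              [4,5] "this" : ((NP/N)\(S/PP))\PP
          [5,6] "in" : N
    [6,7] "here" : (S/(NP\PP))\S
  [7,8] "sent" : NP\PP

[0,1] NP\PP  lex  "saw"
[1,2] (S\(NP\PP))/NP  lex  "heard"
[2,3] S/PP  lex  "clearly"
[3,4] PP  lex  "from"
[4,5] ((NP/N)\(S/PP))\PP  lex  "this"
[3,5] (NP/N)\(S/PP)  <  k=4
[2,5] NP/N  <  k=3
[5,6] N  lex  "in"
[2,6] NP  >  k=5
[1,6] S\(NP\PP)  >  k=2
[0,6] S  <  k=1
[6,7] (S/(NP\PP))\S  lex  "here"
[0,7] S/(NP\PP)  <  k=6
[7,8] NP\PP  lex  "sent"
[0,8] S  >  k=7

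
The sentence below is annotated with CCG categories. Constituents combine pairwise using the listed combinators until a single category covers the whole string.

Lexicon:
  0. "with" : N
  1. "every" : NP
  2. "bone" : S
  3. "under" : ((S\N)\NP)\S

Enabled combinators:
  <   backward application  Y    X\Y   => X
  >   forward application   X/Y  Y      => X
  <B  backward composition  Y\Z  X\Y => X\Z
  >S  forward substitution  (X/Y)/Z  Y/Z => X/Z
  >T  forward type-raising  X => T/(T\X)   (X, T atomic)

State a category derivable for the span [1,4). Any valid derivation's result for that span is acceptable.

[0,4] S   <
  [0,1] "with" : N
  [1,4] S\N   <
    [1,2] "every" : NP
    [2,4] (S\N)\NP   <
      [2,3] "bone" : S
      [3,4] "under" : ((S\N)\NP)\S

S\N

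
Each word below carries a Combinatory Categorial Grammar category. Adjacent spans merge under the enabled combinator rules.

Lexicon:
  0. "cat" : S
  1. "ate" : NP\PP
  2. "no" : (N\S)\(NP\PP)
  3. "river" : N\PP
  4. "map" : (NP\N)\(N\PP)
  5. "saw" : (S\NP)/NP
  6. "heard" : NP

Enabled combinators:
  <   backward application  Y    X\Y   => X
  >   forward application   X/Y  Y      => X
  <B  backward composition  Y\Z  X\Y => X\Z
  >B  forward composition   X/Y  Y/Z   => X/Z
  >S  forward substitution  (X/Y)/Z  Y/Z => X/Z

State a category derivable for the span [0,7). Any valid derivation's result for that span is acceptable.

[0,7] S   <
  [0,3] N   <
    [0,1] "cat" : S
    [1,3] N\S   <
      [1,2] "ate" : NP\PP
      [2,3] "no" : (N\S)\(NP\PP)
  [3,7] S\N   <B
    [3,5] NP\N   <
      [3,4] "river" : N\PP
      [4,5] "map" : (NP\N)\(N\PP)
    [5,7] S\NP   >
      [5,6] "saw" : (S\NP)/NP
      [6,7] "heard" : NP

S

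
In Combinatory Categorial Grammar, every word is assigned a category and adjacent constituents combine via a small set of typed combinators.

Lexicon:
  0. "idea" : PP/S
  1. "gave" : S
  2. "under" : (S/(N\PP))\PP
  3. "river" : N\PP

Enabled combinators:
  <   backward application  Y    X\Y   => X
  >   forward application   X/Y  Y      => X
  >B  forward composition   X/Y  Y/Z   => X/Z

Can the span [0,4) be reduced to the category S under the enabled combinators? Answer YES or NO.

YES

[0,4] S   >
  [0,3] S/(N\PP)   <
    [0,2] PP   >
      [0,1] "idea" : PP/S
      [1,2] "gave" : S
    [2,3] "under" : (S/(N\PP))\PP
  [3,4] "river" : N\PP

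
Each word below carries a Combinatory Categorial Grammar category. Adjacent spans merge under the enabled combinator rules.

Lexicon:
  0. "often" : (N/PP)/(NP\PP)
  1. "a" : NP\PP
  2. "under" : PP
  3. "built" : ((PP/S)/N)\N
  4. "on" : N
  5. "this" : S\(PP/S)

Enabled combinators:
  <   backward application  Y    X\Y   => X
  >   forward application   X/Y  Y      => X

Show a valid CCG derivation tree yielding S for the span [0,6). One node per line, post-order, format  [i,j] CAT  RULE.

[0,6] S   <
  [0,5] PP/S   >
    [0,4] (PP/S)/N   <
      [0,3] N   >
        [0,2] N/PP   >
          [0,1] "often" : (N/PP)/(NP\PP)
          [1,2] "a" : NP\PP
        [2,3] "under" : PP
      [3,4] "built" : ((PP/S)/N)\N
    [4,5] "on" : N
  [5,6] "this" : S\(PP/S)

[0,1] (N/PP)/(NP\PP)  lex  "often"
[1,2] NP\PP  lex  "a"
[0,2] N/PP  >  k=1
[2,3] PP  lex  "under"
[0,3] N  >  k=2
[3,4] ((PP/S)/N)\N  lex  "built"
[0,4] (PP/S)/N  <  k=3
[4,5] N  lex  "on"
[0,5] PP/S  >  k=4
[5,6] S\(PP/S)  lex  "this"
[0,6] S  <  k=5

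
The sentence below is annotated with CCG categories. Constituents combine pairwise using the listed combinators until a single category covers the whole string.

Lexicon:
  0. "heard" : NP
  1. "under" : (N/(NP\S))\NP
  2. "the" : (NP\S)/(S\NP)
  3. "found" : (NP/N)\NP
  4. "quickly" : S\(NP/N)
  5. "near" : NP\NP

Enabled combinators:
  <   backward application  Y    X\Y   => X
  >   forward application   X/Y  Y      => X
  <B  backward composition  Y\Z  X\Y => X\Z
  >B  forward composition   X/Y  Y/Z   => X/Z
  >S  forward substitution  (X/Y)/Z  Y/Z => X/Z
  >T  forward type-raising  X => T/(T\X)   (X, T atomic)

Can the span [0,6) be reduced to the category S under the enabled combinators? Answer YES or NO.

NP (N/(NP\S))\NP (NP\S)/(S\NP) (NP/N)\NP S\(NP/N) NP\NP
CKY chart[0,6] = {N, N/(N\N), NP/(NP\N), PP/(PP\N), S/(S\N)}; S ∉ chart

NO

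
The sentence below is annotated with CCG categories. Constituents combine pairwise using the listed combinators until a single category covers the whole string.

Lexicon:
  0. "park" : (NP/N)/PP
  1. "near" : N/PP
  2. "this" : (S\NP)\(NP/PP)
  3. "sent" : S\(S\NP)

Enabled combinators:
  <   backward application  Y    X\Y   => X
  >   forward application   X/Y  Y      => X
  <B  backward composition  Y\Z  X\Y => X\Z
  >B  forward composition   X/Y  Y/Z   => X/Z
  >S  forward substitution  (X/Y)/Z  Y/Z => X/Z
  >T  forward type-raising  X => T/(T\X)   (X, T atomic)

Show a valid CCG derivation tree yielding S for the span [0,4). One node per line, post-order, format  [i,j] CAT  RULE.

[0,4] S   <
  [0,3] S\NP   <
    [0,2] NP/PP   >S
      [0,1] "park" : (NP/N)/PP
      [1,2] "near" : N/PP
    [2,3] "this" : (S\NP)\(NP/PP)
  [3,4] "sent" : S\(S\NP)

[0,1] (NP/N)/PP  lex  "park"
[1,2] N/PP  lex  "near"
[0,2] NP/PP  >S  k=1
[2,3] (S\NP)\(NP/PP)  lex  "this"
[0,3] S\NP  <  k=2
[3,4] S\(S\NP)  lex  "sent"
[0,4] S  <  k=3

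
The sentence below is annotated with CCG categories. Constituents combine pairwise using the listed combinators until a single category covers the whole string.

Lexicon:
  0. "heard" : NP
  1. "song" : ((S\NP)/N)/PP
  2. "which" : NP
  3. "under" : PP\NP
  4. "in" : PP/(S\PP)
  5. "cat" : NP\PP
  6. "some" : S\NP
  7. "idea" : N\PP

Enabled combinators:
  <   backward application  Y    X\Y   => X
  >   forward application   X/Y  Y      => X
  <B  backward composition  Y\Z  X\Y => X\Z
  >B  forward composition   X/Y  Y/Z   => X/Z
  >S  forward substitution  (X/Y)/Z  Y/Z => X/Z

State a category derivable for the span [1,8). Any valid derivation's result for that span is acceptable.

[0,8] S   <
  [0,1] "heard" : NP
  [1,8] S\NP   >
    [1,4] (S\NP)/N   >
      [1,2] "song" : ((S\NP)/N)/PP
      [2,4] PP   <
        [2,3] "which" : NP
        [3,4] "under" : PP\NP
    [4,8] N   <
      [4,7] PP   >
        [4,5] "in" : PP/(S\PP)
        [5,7] S\PP   <B
          [5,6] "cat" : NP\PP
          [6,7] "some" : S\NP
      [7,8] "idea" : N\PP

S\NP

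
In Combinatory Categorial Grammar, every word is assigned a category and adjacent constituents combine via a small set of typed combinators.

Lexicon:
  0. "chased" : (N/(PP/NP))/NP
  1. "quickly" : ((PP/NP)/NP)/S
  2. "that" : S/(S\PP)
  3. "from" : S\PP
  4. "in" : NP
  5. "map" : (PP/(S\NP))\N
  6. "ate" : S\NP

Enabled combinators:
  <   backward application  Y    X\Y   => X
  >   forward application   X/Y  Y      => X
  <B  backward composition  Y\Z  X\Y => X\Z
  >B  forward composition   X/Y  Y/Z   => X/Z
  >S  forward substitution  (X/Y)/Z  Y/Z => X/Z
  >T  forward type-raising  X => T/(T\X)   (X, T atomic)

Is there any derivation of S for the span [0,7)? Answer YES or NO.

(N/(PP/NP))/NP ((PP/NP)/NP)/S S/(S\PP) S\PP NP (PP/(S\NP))\N S\NP
CKY chart[0,7] = {N/(N\PP), NP/(NP\PP), PP, PP/(PP\PP), S/(S\PP)}; S ∉ chart

NO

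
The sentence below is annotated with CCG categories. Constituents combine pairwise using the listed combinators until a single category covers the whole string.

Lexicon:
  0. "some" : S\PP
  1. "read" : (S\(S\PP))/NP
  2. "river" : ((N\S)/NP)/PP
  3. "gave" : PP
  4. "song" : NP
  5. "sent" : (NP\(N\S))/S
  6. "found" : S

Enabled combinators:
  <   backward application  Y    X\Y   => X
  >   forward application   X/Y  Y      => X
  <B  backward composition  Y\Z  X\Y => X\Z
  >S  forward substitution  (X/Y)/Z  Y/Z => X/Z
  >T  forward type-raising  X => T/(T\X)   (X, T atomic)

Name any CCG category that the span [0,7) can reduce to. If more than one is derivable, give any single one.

S

[0,7] S   <
  [0,1] "some" : S\PP
  [1,7] S\(S\PP)   >
    [1,2] "read" : (S\(S\PP))/NP
    [2,7] NP   <
      [2,5] N\S   >
        [2,4] (N\S)/NP   >
          [2,3] "river" : ((N\S)/NP)/PP
          [3,4] "gave" : PP
        [4,5] "song" : NP
      [5,7] NP\(N\S)   >
        [5,6] "sent" : (NP\(N\S))/S
        [6,7] "found" : S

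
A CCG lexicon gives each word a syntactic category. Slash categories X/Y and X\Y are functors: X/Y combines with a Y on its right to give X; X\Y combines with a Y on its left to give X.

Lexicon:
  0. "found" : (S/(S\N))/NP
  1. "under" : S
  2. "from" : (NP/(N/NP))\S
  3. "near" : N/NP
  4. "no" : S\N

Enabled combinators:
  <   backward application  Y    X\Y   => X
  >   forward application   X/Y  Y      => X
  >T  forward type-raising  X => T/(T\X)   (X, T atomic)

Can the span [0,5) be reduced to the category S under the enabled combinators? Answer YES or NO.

[0,5] S   >
  [0,4] S/(S\N)   >
    [0,1] "found" : (S/(S\N))/NP
    [1,4] NP   >
      [1,3] NP/(N/NP)   <
        [1,2] "under" : S
        [2,3] "from" : (NP/(N/NP))\S
      [3,4] "near" : N/NP
  [4,5] "no" : S\N

YES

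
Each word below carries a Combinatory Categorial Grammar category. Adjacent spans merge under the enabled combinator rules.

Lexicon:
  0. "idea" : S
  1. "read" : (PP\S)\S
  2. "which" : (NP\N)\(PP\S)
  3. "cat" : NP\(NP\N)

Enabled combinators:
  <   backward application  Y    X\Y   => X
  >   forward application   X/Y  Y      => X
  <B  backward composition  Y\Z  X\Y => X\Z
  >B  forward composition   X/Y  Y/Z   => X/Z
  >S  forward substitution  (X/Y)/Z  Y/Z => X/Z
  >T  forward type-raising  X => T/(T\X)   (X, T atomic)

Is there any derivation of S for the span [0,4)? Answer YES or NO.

S (PP\S)\S (NP\N)\(PP\S) NP\(NP\N)
CKY chart[0,4] = {N/(N\NP), NP, NP/(NP\NP), PP/(PP\NP), S/(S\NP)}; S ∉ chart

NO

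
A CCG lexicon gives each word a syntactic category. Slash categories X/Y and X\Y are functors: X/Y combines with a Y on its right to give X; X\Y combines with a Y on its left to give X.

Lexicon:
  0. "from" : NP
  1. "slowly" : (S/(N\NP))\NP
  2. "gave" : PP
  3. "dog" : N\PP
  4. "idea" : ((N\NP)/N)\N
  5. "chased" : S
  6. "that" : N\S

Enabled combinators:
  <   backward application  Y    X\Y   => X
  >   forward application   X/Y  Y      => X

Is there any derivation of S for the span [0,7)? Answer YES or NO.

[0,7] S   >
  [0,2] S/(N\NP)   <
    [0,1] "from" : NP
    [1,2] "slowly" : (S/(N\NP))\NP
  [2,7] N\NP   >
    [2,5] (N\NP)/N   <
      [2,4] N   <
        [2,3] "gave" : PP
        [3,4] "dog" : N\PP
      [4,5] "idea" : ((N\NP)/N)\N
    [5,7] N   <
      [5,6] "chased" : S
      [6,7] "that" : N\S

YES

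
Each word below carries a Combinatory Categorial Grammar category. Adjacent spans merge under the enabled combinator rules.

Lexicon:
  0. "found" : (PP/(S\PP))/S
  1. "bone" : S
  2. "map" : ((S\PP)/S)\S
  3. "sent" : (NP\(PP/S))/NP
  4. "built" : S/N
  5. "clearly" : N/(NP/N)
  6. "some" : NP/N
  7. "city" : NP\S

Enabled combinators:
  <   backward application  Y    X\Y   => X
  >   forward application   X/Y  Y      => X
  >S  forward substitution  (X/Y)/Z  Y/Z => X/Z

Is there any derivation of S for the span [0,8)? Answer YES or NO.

NO

(PP/(S\PP))/S S ((S\PP)/S)\S (NP\(PP/S))/NP S/N N/(NP/N) NP/N NP\S
CKY chart[0,8] = {NP}; S ∉ chart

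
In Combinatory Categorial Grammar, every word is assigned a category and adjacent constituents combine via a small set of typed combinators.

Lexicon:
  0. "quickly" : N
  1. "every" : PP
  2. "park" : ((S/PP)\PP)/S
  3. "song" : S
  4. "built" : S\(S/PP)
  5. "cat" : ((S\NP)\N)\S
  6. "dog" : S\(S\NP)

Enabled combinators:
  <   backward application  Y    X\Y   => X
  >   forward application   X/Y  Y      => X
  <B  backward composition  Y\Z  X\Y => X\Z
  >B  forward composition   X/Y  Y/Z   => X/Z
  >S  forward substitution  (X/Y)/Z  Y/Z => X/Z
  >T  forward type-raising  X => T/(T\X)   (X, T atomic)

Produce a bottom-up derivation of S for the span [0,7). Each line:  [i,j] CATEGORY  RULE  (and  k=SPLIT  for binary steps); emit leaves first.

[0,1] N  lex  "quickly"
[1,2] PP  lex  "every"
[2,3] ((S/PP)\PP)/S  lex  "park"
[3,4] S  lex  "song"
[2,4] (S/PP)\PP  >  k=3
[4,5] S\(S/PP)  lex  "built"
[2,5] S\PP  <B  k=4
[1,5] S  <  k=2
[5,6] ((S\NP)\N)\S  lex  "cat"
[1,6] (S\NP)\N  <  k=5
[0,6] S\NP  <  k=1
[6,7] S\(S\NP)  lex  "dog"
[0,7] S  <  k=6

[0,7] S   <
  [0,6] S\NP   <
    [0,1] "quickly" : N
    [1,6] (S\NP)\N   <
      [1,5] S   <
        [1,2] "every" : PP
        [2,5] S\PP   <B
          [2,4] (S/PP)\PP   >
            [2,3] "park" : ((S/PP)\PP)/S
            [3,4] "song" : S
          [4,5] "built" : S\(S/PP)
      [5,6] "cat" : ((S\NP)\N)\S
  [6,7] "dog" : S\(S\NP)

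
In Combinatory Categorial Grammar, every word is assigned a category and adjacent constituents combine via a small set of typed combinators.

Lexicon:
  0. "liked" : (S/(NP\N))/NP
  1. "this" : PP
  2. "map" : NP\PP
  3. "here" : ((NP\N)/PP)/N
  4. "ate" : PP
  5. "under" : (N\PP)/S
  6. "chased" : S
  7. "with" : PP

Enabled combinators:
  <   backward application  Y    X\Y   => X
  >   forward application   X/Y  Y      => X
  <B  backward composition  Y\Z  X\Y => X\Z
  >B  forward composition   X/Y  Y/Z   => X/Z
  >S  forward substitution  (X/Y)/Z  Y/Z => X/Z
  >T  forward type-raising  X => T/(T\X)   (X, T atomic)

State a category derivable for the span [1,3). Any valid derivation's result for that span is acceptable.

NP

[0,8] S   >
  [0,3] S/(NP\N)   >
    [0,1] "liked" : (S/(NP\N))/NP
    [1,3] NP   <
      [1,2] "this" : PP
      [2,3] "map" : NP\PP
  [3,8] NP\N   >
    [3,7] (NP\N)/PP   >
      [3,4] "here" : ((NP\N)/PP)/N
      [4,7] N   <
        [4,5] "ate" : PP
        [5,7] N\PP   >
          [5,6] "under" : (N\PP)/S
          [6,7] "chased" : S
    [7,8] "with" : PP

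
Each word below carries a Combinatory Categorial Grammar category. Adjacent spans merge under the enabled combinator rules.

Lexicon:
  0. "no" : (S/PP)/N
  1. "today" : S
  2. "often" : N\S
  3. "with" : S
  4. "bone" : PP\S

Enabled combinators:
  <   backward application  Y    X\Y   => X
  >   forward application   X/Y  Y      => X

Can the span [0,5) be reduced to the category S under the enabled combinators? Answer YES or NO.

[0,5] S   >
  [0,3] S/PP   >
    [0,1] "no" : (S/PP)/N
    [1,3] N   <
      [1,2] "today" : S
      [2,3] "often" : N\S
  [3,5] PP   <
    [3,4] "with" : S
    [4,5] "bone" : PP\S

YES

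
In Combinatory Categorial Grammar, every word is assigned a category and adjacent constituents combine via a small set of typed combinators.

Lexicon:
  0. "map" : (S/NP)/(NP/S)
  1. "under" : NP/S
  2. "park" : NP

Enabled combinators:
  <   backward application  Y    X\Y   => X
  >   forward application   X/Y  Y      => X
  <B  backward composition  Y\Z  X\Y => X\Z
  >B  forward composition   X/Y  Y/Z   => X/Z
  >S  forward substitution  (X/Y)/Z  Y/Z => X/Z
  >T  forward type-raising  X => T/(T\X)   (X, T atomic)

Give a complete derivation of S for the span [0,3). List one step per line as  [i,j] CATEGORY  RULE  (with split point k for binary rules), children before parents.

[0,1] (S/NP)/(NP/S)  lex  "map"
[1,2] NP/S  lex  "under"
[0,2] S/NP  >  k=1
[2,3] NP  lex  "park"
[0,3] S  >  k=2

[0,3] S   >
  [0,2] S/NP   >
    [0,1] "map" : (S/NP)/(NP/S)
    [1,2] "under" : NP/S
  [2,3] "park" : NP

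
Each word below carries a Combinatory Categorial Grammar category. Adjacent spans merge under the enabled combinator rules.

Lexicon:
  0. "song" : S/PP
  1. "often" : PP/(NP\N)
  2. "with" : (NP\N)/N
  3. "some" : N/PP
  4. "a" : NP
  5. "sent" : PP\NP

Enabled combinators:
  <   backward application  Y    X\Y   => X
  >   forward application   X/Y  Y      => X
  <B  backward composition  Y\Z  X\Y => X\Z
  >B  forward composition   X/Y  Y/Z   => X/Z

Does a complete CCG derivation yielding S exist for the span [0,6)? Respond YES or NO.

YES

[0,6] S   >
  [0,1] "song" : S/PP
  [1,6] PP   >
    [1,3] PP/N   >B
      [1,2] "often" : PP/(NP\N)
      [2,3] "with" : (NP\N)/N
    [3,6] N   >
      [3,4] "some" : N/PP
      [4,6] PP   <
        [4,5] "a" : NP
        [5,6] "sent" : PP\NP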